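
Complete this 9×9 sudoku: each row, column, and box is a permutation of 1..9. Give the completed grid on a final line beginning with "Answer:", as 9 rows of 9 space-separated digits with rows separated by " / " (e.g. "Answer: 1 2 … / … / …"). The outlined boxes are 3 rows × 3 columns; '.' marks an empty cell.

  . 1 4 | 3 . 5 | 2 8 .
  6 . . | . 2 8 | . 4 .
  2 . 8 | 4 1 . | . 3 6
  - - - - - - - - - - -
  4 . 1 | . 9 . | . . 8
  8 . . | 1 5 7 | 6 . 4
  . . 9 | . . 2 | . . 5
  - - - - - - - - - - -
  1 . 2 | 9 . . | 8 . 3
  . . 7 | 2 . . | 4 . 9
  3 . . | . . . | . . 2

Step 1. [r4c2∈{2,3,5,6,7}] row 4 places 5 nowhere but r4c2, so r4c2=5.
Step 2. [r9c3∈{5,6}] r9c3 is the only open cell in col 3 admitting 6. So r9c3=6.
Step 3. [r7c8∈{5,6,7}] row 7 places 5 nowhere but r7c8. So r7c8=5.
Step 4. [r7c5∈{4,6,7}] r7c5 is the only open cell in row 7 admitting 7. So r7c5=7.
Step 5. [r6c1∈{7}] r6c1 is down to just 7, so r6c1=7.
Step 6. [r7c6∈{4,6}] r7c6 is the only open cell in row 7 admitting 6. So r7c6=6.
Step 7. [r9c2∈{4,8,9}] across row 9, 9 lands solely at r9c2 ⇒ r9c2=9.
Step 8. [r2c7∈{1,5,7,9}] across row 2, 9 lands solely at r2c7. So r2c7=9.
Step 9. [r6c5∈{3,4,6,8}] across row 6, 4 lands solely at r6c5, so r6c5=4.
Step 10. [r6c8∈{1}] r6c8 is down to just 1. So r6c8=1.
Step 11. [r5c3∈{3}] nothing but 3 survives at r5c3 ⇒ r5c3=3.
Step 12. [r1c9∈{7}] r1c9 has the single candidate 7, so r1c9=7.
Step 13. [r9c8∈{7}] only 7 remains possible at r9c8, so r9c8=7.
Step 14. [r8c6∈{1,3}] r8c6 is the only open cell in row 8 admitting 1. So r8c6=1.
Step 15. [r6c4∈{6,8}] across row 6, 8 lands solely at r6c4, so r6c4=8.
Step 16. [r9c5∈{8}] only 8 remains possible at r9c5, so r9c5=8.
Step 17. [r4c7∈{3,7}] 7 has one home in row 4: r4c7. So r4c7=7.
Step 18. [r2c2∈{3,7}] 3 has one home in row 2: r2c2 ⇒ r2c2=3.
Step 19. [r5c2∈{2}] nothing but 2 survives at r5c2 ⇒ r5c2=2.
Step 20. [r4c6∈{3}] only 3 remains possible at r4c6, so r4c6=3.
Step 21. [r2c3∈{5}] r2c3 is down to just 5 ⇒ r2c3=5.
Step 22. [r3c6∈{9}] nothing but 9 survives at r3c6 ⇒ r3c6=9.
Step 23. [r2c4∈{7}] r2c4 has the single candidate 7 ⇒ r2c4=7.
Step 24. [r5c8∈{9}] only 9 remains possible at r5c8. So r5c8=9.
Step 25. [r8c1∈{5}] r8c1 has the single candidate 5. So r8c1=5.
Step 26. [r2c9∈{1}] r2c9 has the single candidate 1. So r2c9=1.
Step 27. [r1c5∈{6}] nothing but 6 survives at r1c5. So r1c5=6.
Step 28. [r3c7∈{5}] nothing but 5 survives at r3c7. So r3c7=5.
Step 29. [r6c2∈{6}] nothing but 6 survives at r6c2 ⇒ r6c2=6.
Step 30. [r4c8∈{2}] r4c8 has the single candidate 2 ⇒ r4c8=2.
Step 31. [r9c7∈{1}] nothing but 1 survives at r9c7, so r9c7=1.
Step 32. [r9c4∈{5}] nothing but 5 survives at r9c4, so r9c4=5.
Step 33. [r8c2∈{8}] r8c2 has the single candidate 8 ⇒ r8c2=8.
Step 34. [r7c2∈{4}] r7c2 has the single candidate 4 ⇒ r7c2=4.
Step 35. [r9c6∈{4}] r9c6 is down to just 4. So r9c6=4.
Step 36. [r3c2∈{7}] only 7 remains possible at r3c2, so r3c2=7.
Step 37. [r4c4∈{6}] r4c4 has the single candidate 6 ⇒ r4c4=6.
Step 38. [r1c1∈{9}] nothing but 9 survives at r1c1. So r1c1=9.
Step 39. [r8c5∈{3}] r8c5's peers cover all but 3. So r8c5=3.
Step 40. [r8c8∈{6}] r8c8 is down to just 6 ⇒ r8c8=6.
Step 41. [r6c7∈{3}] r6c7's peers cover all but 3 ⇒ r6c7=3.

Answer: 9 1 4 3 6 5 2 8 7 / 6 3 5 7 2 8 9 4 1 / 2 7 8 4 1 9 5 3 6 / 4 5 1 6 9 3 7 2 8 / 8 2 3 1 5 7 6 9 4 / 7 6 9 8 4 2 3 1 5 / 1 4 2 9 7 6 8 5 3 / 5 8 7 2 3 1 4 6 9 / 3 9 6 5 8 4 1 7 2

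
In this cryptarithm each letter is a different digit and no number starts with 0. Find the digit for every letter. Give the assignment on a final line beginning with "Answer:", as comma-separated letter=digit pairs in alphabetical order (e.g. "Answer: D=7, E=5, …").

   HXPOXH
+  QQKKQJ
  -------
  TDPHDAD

Step 1. [col 1: H + J ≡ D (mod 10)] column 1 (H + J ≡ D (mod 10), carry-in 0) doesn't pin D yet; pick D=6 and continue ⇒ D=6.
Step 2. [T] T is the leading digit of a 7-digit sum of two 6-digit numbers; the final carry is exactly 1 ⇒ T=1.
Step 3. [col 1: H + J ≡ D (mod 10)] H=7 is one option consistent with column 1 (H + J ≡ D (mod 10), carry-in 0) — take it ⇒ H=7.
Step 4. [col 1: H + J ≡ D (mod 10)] from column 1 (H=7, D=6, carry-in 0, digits 1,6,7 already taken and all letters distinct): J must equal 9 ⇒ J=9.
Step 5. [col 2: X + Q ≡ A (mod 10)] A=3 is one option consistent with column 2 (X + Q ≡ A (mod 10), carry-in 1) — take it ⇒ A=3.
Step 6. [col 2: X + Q ≡ A (mod 10)] several values work for X in column 2 (X + Q ≡ A (mod 10), carry-in 1); try X=4 ⇒ X=4.
Step 7. [col 2: X + Q ≡ A (mod 10)] column 2 reads X+Q+carry(1)=A with X=4, A=3; with digits 1,3,4,6,7,9 already taken and all letters distinct, the only value for Q is 8 ⇒ Q=8.
Step 8. [col 3: O + K ≡ D (mod 10)] no forcing yet in column 3 (carry-in 1); O=0 is free and consistent — try it. So O=0.
Step 9. [col 3: O + K ≡ D (mod 10)] from column 3 (O=0, D=6, carry-in 1, digits 0,1,3,4,6,7,8,9 already taken and all letters distinct): K must equal 5 ⇒ K=5.
Step 10. [col 4: P + K ≡ H (mod 10)] column 4 reads P+K+carry(0)=H with K=5, H=7; with digits 0,1,3,4,5,6,7,8,9 already taken and all letters distinct, the only value for P is 2. So P=2.

Answer: A=3, D=6, H=7, J=9, K=5, O=0, P=2, Q=8, T=1, X=4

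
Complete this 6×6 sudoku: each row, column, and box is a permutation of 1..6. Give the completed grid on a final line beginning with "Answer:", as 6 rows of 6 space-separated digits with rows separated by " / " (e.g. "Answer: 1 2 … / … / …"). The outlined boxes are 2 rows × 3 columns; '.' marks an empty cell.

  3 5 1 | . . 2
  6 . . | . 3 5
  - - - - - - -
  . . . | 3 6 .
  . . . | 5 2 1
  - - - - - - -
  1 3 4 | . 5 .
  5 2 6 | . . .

Step 1. [r4c1∈{4}] r4c1 has the single candidate 4, so r4c1=4.
Step 2. [r1c5∈{4}] r1c5's peers cover all but 4. So r1c5=4.
Step 3. [r6c4∈{1,4}] in col 4, 4 fits only at r6c4. So r6c4=4.
Step 4. [r3c3∈{2,5}] across row 3, 5 lands solely at r3c3, so r3c3=5.
Step 5. [r5c6∈{6}] r5c6 is down to just 6 ⇒ r5c6=6.
Step 6. [r3c1∈{2}] r3c1 has the single candidate 2, so r3c1=2.
Step 7. [r1c4∈{6}] only 6 remains possible at r1c4 ⇒ r1c4=6.
Step 8. [r3c6∈{4}] only 4 remains possible at r3c6 ⇒ r3c6=4.
Step 9. [r3c2∈{1}] r3c2 has the single candidate 1 ⇒ r3c2=1.
Step 10. [r2c3∈{2}] only 2 remains possible at r2c3, so r2c3=2.
Step 11. [r5c4∈{2}] r5c4's peers cover all but 2 ⇒ r5c4=2.
Step 12. [r6c6∈{3}] nothing but 3 survives at r6c6. So r6c6=3.
Step 13. [r2c2∈{4}] only 4 remains possible at r2c2 ⇒ r2c2=4.
Step 14. [r6c5∈{1}] r6c5 has the single candidate 1 ⇒ r6c5=1.
Step 15. [r4c3∈{3}] only 3 remains possible at r4c3, so r4c3=3.
Step 16. [r2c4∈{1}] nothing but 1 survives at r2c4 ⇒ r2c4=1.
Step 17. [r4c2∈{6}] r4c2's peers cover all but 6, so r4c2=6.

Answer: 3 5 1 6 4 2 / 6 4 2 1 3 5 / 2 1 5 3 6 4 / 4 6 3 5 2 1 / 1 3 4 2 5 6 / 5 2 6 4 1 3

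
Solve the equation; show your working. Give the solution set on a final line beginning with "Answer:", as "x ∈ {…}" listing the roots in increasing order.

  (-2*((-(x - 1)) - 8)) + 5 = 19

Step 1. [(-2*((-(x - 1)) - 8)) + 5 = 19] subtract 5: x sits inside (… + 5). So sub: -2*((-(x - 1)) - 8) = 14.
Step 2. [-2*((-(x - 1)) - 8) = 14] LHS = -2·(…); ÷-2 both sides, so div: (-(x - 1)) - 8 = -7.
Step 3. [(-(x - 1)) - 8 = -7] 8 comes off first (add 8). So sub: -(x - 1) = 1.
Step 4. [-(x - 1) = 1] leading − — multiply by −1. So neg: x - 1 = -1.
Step 5. [x - 1 = -1] the outer -1 inverts by adding 1 ⇒ sub: x = 0.

Answer: x ∈ {0}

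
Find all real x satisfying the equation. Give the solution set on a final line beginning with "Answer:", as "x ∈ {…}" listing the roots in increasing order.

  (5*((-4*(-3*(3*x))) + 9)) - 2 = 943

Step 1. [(5*((-4*(-3*(3*x))) + 9)) - 2 = 943] peel the -2: add 2 from each side, so sub: 5*((-4*(-3*(3*x))) + 9) = 945.
Step 2. [5*((-4*(-3*(3*x))) + 9) = 945] divide by the outer 5 ⇒ div: (-4*(-3*(3*x))) + 9 = 189.
Step 3. [(-4*(-3*(3*x))) + 9 = 189] the outer +9 inverts by subtracting 9, so sub: -4*(-3*(3*x)) = 180.
Step 4. [-4*(-3*(3*x)) = 180] LHS = -4·(…); ÷-4 both sides, so div: -3*(3*x) = -45.
Step 5. [-3*(3*x) = -45] -3·(inner) — divide through by -3. So div: 3*x = 15.
Step 6. [3*x = 15] leading coefficient 3: divide by 3, so div: x = 5.

Answer: x ∈ {5}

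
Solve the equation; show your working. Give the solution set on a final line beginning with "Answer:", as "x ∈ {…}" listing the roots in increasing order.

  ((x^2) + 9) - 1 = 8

Step 1. [((x^2) + 9) - 1 = 8] add 1: x sits inside (… - 1). So sub: (x^2) + 9 = 9.
Step 2. [(x^2) + 9 = 9] 9 comes off first (subtract 9). So sub: x^2 = 0.
Step 3. [x^2 = 0] LHS squared, RHS 0 ≥ 0: apply √ (±), so sqrt: x = 0.

Answer: x ∈ {0}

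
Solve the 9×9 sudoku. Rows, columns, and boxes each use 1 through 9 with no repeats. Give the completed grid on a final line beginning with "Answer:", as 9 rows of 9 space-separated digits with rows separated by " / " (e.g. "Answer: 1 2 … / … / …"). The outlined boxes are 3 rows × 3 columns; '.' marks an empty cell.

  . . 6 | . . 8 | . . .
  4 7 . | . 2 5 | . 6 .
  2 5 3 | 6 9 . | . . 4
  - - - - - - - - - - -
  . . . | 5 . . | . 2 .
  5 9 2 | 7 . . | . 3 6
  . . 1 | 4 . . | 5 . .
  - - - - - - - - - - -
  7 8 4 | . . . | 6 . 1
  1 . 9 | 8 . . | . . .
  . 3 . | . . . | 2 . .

Step 1. [r6c2∈{6}] r6c2 is down to just 6 ⇒ r6c2=6.
Step 2. [r5c6∈{1}] nothing but 1 survives at r5c6. So r5c6=1.
Step 3. [r4c7∈{1,4,7,8,9}] r4c7 is the only open cell in row 4 admitting 1 ⇒ r4c7=1.
Step 4. [r1c5∈{1,3,4,7}] across row 1, 4 lands solely at r1c5 ⇒ r1c5=4.
Step 5. [r6c6∈{2,3,9}] in row 6, 2 fits only at r6c6, so r6c6=2.
Step 6. [r4c6∈{3,6,9}] box 5 places 9 nowhere but r4c6. So r4c6=9.
Step 7. [r7c6∈{3}] nothing but 3 survives at r7c6 ⇒ r7c6=3.
Step 8. [r3c6∈{7}] r3c6 has the single candidate 7 ⇒ r3c6=7.
Step 9. [r3c7∈{8}] r3c7 has the single candidate 8. So r3c7=8.
Step 10. [r4c5∈{3,6,8}] across row 4, 6 lands solely at r4c5 ⇒ r4c5=6.
Step 11. [r1c9∈{2,3,5,7,9}] 2 has one home in row 1: r1c9 ⇒ r1c9=2.
Step 12. [r1c8∈{1,5,7,9}] across row 1, 5 lands solely at r1c8, so r1c8=5.
Step 13. [r7c8∈{9}] only 9 remains possible at r7c8. So r7c8=9.
Step 14. [r6c9∈{7,8,9}] r6c9 is the only open cell in row 6 admitting 9. So r6c9=9.
Step 15. [r2c9∈{3}] only 3 remains possible at r2c9, so r2c9=3.
Step 16. [r6c8∈{7,8}] in row 6, 7 fits only at r6c8, so r6c8=7.
Step 17. [r8c8∈{4}] r8c8's peers cover all but 4 ⇒ r8c8=4.
Step 18. [r4c9∈{8}] nothing but 8 survives at r4c9, so r4c9=8.
Step 19. [r9c5∈{1,5,7}] r9c5 is the only open cell in col 5 admitting 1. So r9c5=1.
Step 20. [r9c9∈{5,7}] across row 9, 7 lands solely at r9c9. So r9c9=7.
Step 21. [r6c5∈{3,8}] across col 5, 3 lands solely at r6c5. So r6c5=3.
Step 22. [r7c5∈{5}] r7c5 is down to just 5 ⇒ r7c5=5.
Step 23. [r1c4∈{1,3}] in row 1, 3 fits only at r1c4 ⇒ r1c4=3.
Step 24. [r2c7∈{9}] r2c7 has the single candidate 9. So r2c7=9.
Step 25. [r9c1∈{6}] nothing but 6 survives at r9c1 ⇒ r9c1=6.
Step 26. [r4c1∈{3}] nothing but 3 survives at r4c1, so r4c1=3.
Step 27. [r5c7∈{4}] nothing but 4 survives at r5c7, so r5c7=4.
Step 28. [r9c6∈{4}] only 4 remains possible at r9c6, so r9c6=4.
Step 29. [r8c2∈{2}] nothing but 2 survives at r8c2, so r8c2=2.
Step 30. [r9c8∈{8}] r9c8 is down to just 8 ⇒ r9c8=8.
Step 31. [r1c1∈{9}] nothing but 9 survives at r1c1 ⇒ r1c1=9.
Step 32. [r6c1∈{8}] only 8 remains possible at r6c1. So r6c1=8.
Step 33. [r4c2∈{4}] only 4 remains possible at r4c2. So r4c2=4.
Step 34. [r8c6∈{6}] nothing but 6 survives at r8c6. So r8c6=6.
Step 35. [r9c3∈{5}] r9c3's peers cover all but 5. So r9c3=5.
Step 36. [r9c4∈{9}] r9c4 has the single candidate 9 ⇒ r9c4=9.
Step 37. [r3c8∈{1}] r3c8 is down to just 1. So r3c8=1.
Step 38. [r7c4∈{2}] only 2 remains possible at r7c4 ⇒ r7c4=2.
Step 39. [r1c2∈{1}] r1c2 has the single candidate 1 ⇒ r1c2=1.
Step 40. [r8c7∈{3}] nothing but 3 survives at r8c7 ⇒ r8c7=3.
Step 41. [r1c7∈{7}] only 7 remains possible at r1c7, so r1c7=7.
Step 42. [r4c3∈{7}] r4c3 is down to just 7 ⇒ r4c3=7.
Step 43. [r8c9∈{5}] only 5 remains possible at r8c9 ⇒ r8c9=5.
Step 44. [r8c5∈{7}] nothing but 7 survives at r8c5 ⇒ r8c5=7.
Step 45. [r2c4∈{1}] only 1 remains possible at r2c4 ⇒ r2c4=1.
Step 46. [r2c3∈{8}] only 8 remains possible at r2c3. So r2c3=8.
Step 47. [r5c5∈{8}] r5c5 has the single candidate 8 ⇒ r5c5=8.

Answer: 9 1 6 3 4 8 7 5 2 / 4 7 8 1 2 5 9 6 3 / 2 5 3 6 9 7 8 1 4 / 3 4 7 5 6 9 1 2 8 / 5 9 2 7 8 1 4 3 6 / 8 6 1 4 3 2 5 7 9 / 7 8 4 2 5 3 6 9 1 / 1 2 9 8 7 6 3 4 5 / 6 3 5 9 1 4 2 8 7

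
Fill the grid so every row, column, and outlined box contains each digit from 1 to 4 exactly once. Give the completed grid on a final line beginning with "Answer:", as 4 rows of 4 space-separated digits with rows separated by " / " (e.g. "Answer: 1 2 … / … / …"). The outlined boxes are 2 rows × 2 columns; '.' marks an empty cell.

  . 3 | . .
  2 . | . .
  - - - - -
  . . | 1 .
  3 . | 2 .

Step 1. [r3c1∈{4}] r3c1 is down to just 4, so r3c1=4.
Step 2. [r1c3∈{4}] r1c3 has the single candidate 4, so r1c3=4.
Step 3. [r1c1∈{1}] only 1 remains possible at r1c1, so r1c1=1.
Step 4. [r3c4∈{3}] only 3 remains possible at r3c4 ⇒ r3c4=3.
Step 5. [r3c2∈{2}] r3c2's peers cover all but 2 ⇒ r3c2=2.
Step 6. [r4c4∈{4}] nothing but 4 survives at r4c4. So r4c4=4.
Step 7. [r2c3∈{3}] r2c3 has the single candidate 3 ⇒ r2c3=3.
Step 8. [r2c2∈{4}] r2c2's peers cover all but 4 ⇒ r2c2=4.
Step 9. [r2c4∈{1}] r2c4's peers cover all but 1. So r2c4=1.
Step 10. [r1c4∈{2}] nothing but 2 survives at r1c4. So r1c4=2.
Step 11. [r4c2∈{1}] r4c2 has the single candidate 1, so r4c2=1.

Answer: 1 3 4 2 / 2 4 3 1 / 4 2 1 3 / 3 1 2 4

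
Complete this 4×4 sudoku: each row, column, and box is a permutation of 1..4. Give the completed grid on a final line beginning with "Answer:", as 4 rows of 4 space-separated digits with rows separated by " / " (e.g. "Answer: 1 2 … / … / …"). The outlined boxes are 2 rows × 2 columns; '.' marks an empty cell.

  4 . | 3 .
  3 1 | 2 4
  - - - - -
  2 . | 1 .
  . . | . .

Step 1. [r3c2∈{3,4}] r3c2 is the only open cell in row 3 admitting 4. So r3c2=4.
Step 2. [r4c4∈{2,3}] row 4 places 2 nowhere but r4c4. So r4c4=2.
Step 3. [r4c2∈{3}] r4c2 has the single candidate 3 ⇒ r4c2=3.
Step 4. [r4c3∈{4}] only 4 remains possible at r4c3, so r4c3=4.
Step 5. [r1c2∈{2}] nothing but 2 survives at r1c2, so r1c2=2.
Step 6. [r1c4∈{1}] only 1 remains possible at r1c4. So r1c4=1.
Step 7. [r4c1∈{1}] r4c1's peers cover all but 1 ⇒ r4c1=1.
Step 8. [r3c4∈{3}] r3c4 has the single candidate 3. So r3c4=3.

Answer: 4 2 3 1 / 3 1 2 4 / 2 4 1 3 / 1 3 4 2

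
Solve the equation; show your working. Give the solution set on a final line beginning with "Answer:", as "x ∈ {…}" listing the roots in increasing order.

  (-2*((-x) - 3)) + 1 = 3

Step 1. [(-2*((-x) - 3)) + 1 = 3] subtract 1: x sits inside (… + 1) ⇒ sub: -2*((-x) - 3) = 2.
Step 2. [-2*((-x) - 3) = 2] leading coefficient -2: divide by -2. So div: (-x) - 3 = -1.
Step 3. [(-x) - 3 = -1] add 3: x sits inside (… - 3). So sub: -x = 2.
Step 4. [-x = 2] LHS negated; negate both sides ⇒ neg: x = -2.

Answer: x ∈ {-2}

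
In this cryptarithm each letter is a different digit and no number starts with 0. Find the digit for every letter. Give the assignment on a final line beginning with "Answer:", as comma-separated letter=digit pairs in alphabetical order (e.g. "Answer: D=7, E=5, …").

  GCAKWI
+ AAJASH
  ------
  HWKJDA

Step 1. [col 1: I + H ≡ A (mod 10)] H=7 is one option consistent with column 1 (I + H ≡ A (mod 10), carry-in 0) — take it. So H=7.
Step 2. [col 1: I + H ≡ A (mod 10)] several values work for I in column 1 (I + H ≡ A (mod 10), carry-in 0); try I=8, so I=8.
Step 3. [col 1: I + H ≡ A (mod 10)] column 1 reads I+H+carry(0)=A with I=8, H=7; with digits 7,8 already taken and all letters distinct, the only value for A is 5. So A=5.
Step 4. [col 2: W + S ≡ D (mod 10)] several values work for W in column 2 (W + S ≡ D (mod 10), carry-in 1); try W=2, so W=2.
Step 5. [col 2: W + S ≡ D (mod 10)] several values work for S in column 2 (W + S ≡ D (mod 10), carry-in 1); try S=0 ⇒ S=0.
Step 6. [col 2: W + S ≡ D (mod 10)] column 2 reads W+S+carry(1)=D with W=2, S=0; with digits 0,2,5,7,8 already taken and all letters distinct, the only value for D is 3, so D=3.
Step 7. [col 3: K + A ≡ J (mod 10)] column 3 (K + A ≡ J (mod 10), carry-in 0) doesn't pin J yet; pick J=9 and continue. So J=9.
Step 8. [col 3: K + A ≡ J (mod 10)] in column 3 we have K+A≡J with carry-in 0; given A=5, J=9 and digits 0,2,3,5,7,8,9 already taken and all letters distinct, that pins K to 4, so K=4.
Step 9. [col 5: C + A ≡ W (mod 10)] column 5: given A=5, W=2, carry-in 1, and digits 0,2,3,4,5,7,8,9 already taken and all letters distinct, C+A≡W (mod 10) forces C=6, so C=6.
Step 10. [col 6: G + A ≡ H (mod 10)] column 6: given A=5, H=7, carry-in 1, and digits 0,2,3,4,5,6,7,8,9 already taken and all letters distinct, G+A≡H (mod 10) forces G=1, so G=1.

Answer: A=5, C=6, D=3, G=1, H=7, I=8, J=9, K=4, S=0, W=2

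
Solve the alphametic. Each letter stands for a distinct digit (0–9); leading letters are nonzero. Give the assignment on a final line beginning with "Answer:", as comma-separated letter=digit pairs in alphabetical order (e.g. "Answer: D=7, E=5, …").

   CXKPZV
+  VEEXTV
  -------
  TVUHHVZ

Step 1. [col 1: V + V ≡ Z (mod 10)] Z=6 is one option consistent with column 1 (V + V ≡ Z (mod 10), carry-in 0) — take it. So Z=6.
Step 2. [T] T is the leading digit of a 7-digit sum of two 6-digit numbers; the final carry is exactly 1, so T=1.
Step 3. [col 1: V + V ≡ Z (mod 10)] V=8 is one option consistent with column 1 (V + V ≡ Z (mod 10), carry-in 0) — take it ⇒ V=8.
Step 4. [col 3: P + X ≡ H (mod 10)] several values work for H in column 3 (P + X ≡ H (mod 10), carry-in 0); try H=0. So H=0.
Step 5. [col 3: P + X ≡ H (mod 10)] no forcing yet in column 3 (carry-in 0); X=7 is free and consistent — try it, so X=7.
Step 6. [col 3: P + X ≡ H (mod 10)] from column 3 (X=7, H=0, carry-in 0, digits 0,1,6,7,8 already taken and all letters distinct): P must equal 3, so P=3.
Step 7. [col 4: K + E ≡ H (mod 10)] E=4 is one option consistent with column 4 (K + E ≡ H (mod 10), carry-in 1) — take it ⇒ E=4.
Step 8. [col 4: K + E ≡ H (mod 10)] in column 4 we have K+E≡H with carry-in 1; given E=4, H=0 and digits 0,1,3,4,6,7,8 already taken and all letters distinct, that pins K to 5. So K=5.
Step 9. [col 5: X + E ≡ U (mod 10)] column 5: given X=7, E=4, carry-in 1, and digits 0,1,3,4,5,6,7,8 already taken and all letters distinct, X+E≡U (mod 10) forces U=2, so U=2.
Step 10. [col 6: C + V ≡ V (mod 10)] column 6: given V=8, carry-in 1, and digits 0,1,2,3,4,5,6,7,8 already taken and all letters distinct, C+V≡V (mod 10) forces C=9. So C=9.

Answer: C=9, E=4, H=0, K=5, P=3, T=1, U=2, V=8, X=7, Z=6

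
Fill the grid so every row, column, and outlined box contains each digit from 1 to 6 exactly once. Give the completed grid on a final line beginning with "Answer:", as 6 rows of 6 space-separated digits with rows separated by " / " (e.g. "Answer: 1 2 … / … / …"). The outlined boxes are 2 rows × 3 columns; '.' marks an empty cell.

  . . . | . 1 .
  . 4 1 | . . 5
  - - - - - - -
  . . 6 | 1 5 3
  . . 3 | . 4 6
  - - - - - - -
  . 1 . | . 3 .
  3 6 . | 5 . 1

Step 1. [r4c4∈{2}] r4c4's peers cover all but 2. So r4c4=2.
Step 2. [r2c5∈{2,6}] across col 5, 6 lands solely at r2c5, so r2c5=6.
Step 3. [r2c1∈{2}] only 2 remains possible at r2c1. So r2c1=2.
Step 4. [r6c3∈{2,4}] across row 6, 4 lands solely at r6c3. So r6c3=4.
Step 5. [r1c3∈{5}] r1c3 has the single candidate 5. So r1c3=5.
Step 6. [r1c6∈{2,4}] r1c6 is the only open cell in row 1 admitting 2, so r1c6=2.
Step 7. [r1c4∈{3,4}] r1c4 is the only open cell in row 1 admitting 4. So r1c4=4.
Step 8. [r4c1∈{1,5}] row 4 places 1 nowhere but r4c1 ⇒ r4c1=1.
Step 9. [r1c1∈{6}] r1c1 is down to just 6. So r1c1=6.
Step 10. [r3c2∈{2}] r3c2 is down to just 2. So r3c2=2.
Step 11. [r4c2∈{5}] r4c2 has the single candidate 5, so r4c2=5.
Step 12. [r5c3∈{2}] r5c3's peers cover all but 2. So r5c3=2.
Step 13. [r5c1∈{5}] r5c1 has the single candidate 5. So r5c1=5.
Step 14. [r6c5∈{2}] nothing but 2 survives at r6c5 ⇒ r6c5=2.
Step 15. [r3c1∈{4}] nothing but 4 survives at r3c1. So r3c1=4.
Step 16. [r1c2∈{3}] nothing but 3 survives at r1c2 ⇒ r1c2=3.
Step 17. [r5c4∈{6}] r5c4 is down to just 6. So r5c4=6.
Step 18. [r2c4∈{3}] only 3 remains possible at r2c4. So r2c4=3.
Step 19. [r5c6∈{4}] only 4 remains possible at r5c6, so r5c6=4.

Answer: 6 3 5 4 1 2 / 2 4 1 3 6 5 / 4 2 6 1 5 3 / 1 5 3 2 4 6 / 5 1 2 6 3 4 / 3 6 4 5 2 1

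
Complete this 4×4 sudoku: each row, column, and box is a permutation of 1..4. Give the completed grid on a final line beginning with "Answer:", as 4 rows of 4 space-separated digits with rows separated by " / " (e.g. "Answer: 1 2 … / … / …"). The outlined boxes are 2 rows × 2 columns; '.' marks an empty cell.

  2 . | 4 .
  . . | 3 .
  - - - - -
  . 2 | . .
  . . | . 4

Step 1. [r1c4∈{1}] r1c4 has the single candidate 1. So r1c4=1.
Step 2. [r3c1∈{1,3,4}] r3c1 is the only open cell in row 3 admitting 4 ⇒ r3c1=4.
Step 3. [r2c1∈{1}] r2c1's peers cover all but 1 ⇒ r2c1=1.
Step 4. [r4c2∈{1,3}] r4c2 is the only open cell in col 2 admitting 1, so r4c2=1.
Step 5. [r2c2∈{4}] r2c2 is down to just 4, so r2c2=4.
Step 6. [r4c3∈{2}] only 2 remains possible at r4c3. So r4c3=2.
Step 7. [r3c4∈{3}] r3c4 has the single candidate 3, so r3c4=3.
Step 8. [r3c3∈{1}] only 1 remains possible at r3c3 ⇒ r3c3=1.
Step 9. [r1c2∈{3}] r1c2 is down to just 3 ⇒ r1c2=3.
Step 10. [r4c1∈{3}] nothing but 3 survives at r4c1, so r4c1=3.
Step 11. [r2c4∈{2}] r2c4's peers cover all but 2, so r2c4=2.

Answer: 2 3 4 1 / 1 4 3 2 / 4 2 1 3 / 3 1 2 4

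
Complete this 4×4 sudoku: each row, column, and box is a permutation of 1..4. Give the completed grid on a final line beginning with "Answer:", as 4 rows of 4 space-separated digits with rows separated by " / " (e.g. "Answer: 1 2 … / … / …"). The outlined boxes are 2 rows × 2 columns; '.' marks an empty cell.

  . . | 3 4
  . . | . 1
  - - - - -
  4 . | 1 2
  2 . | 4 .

Step 1. [r1c2∈{1,2}] row 1 places 2 nowhere but r1c2, so r1c2=2.
Step 2. [r3c2∈{3}] only 3 remains possible at r3c2 ⇒ r3c2=3.
Step 3. [r2c2∈{4}] only 4 remains possible at r2c2. So r2c2=4.
Step 4. [r2c1∈{3}] r2c1 has the single candidate 3, so r2c1=3.
Step 5. [r2c3∈{2}] r2c3 has the single candidate 2. So r2c3=2.
Step 6. [r1c1∈{1}] r1c1's peers cover all but 1, so r1c1=1.
Step 7. [r4c2∈{1}] only 1 remains possible at r4c2. So r4c2=1.
Step 8. [r4c4∈{3}] r4c4 has the single candidate 3. So r4c4=3.

Answer: 1 2 3 4 / 3 4 2 1 / 4 3 1 2 / 2 1 4 3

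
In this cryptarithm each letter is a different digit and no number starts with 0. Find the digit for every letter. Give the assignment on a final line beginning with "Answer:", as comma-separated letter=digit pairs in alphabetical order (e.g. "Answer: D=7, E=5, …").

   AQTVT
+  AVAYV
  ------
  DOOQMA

Step 1. [col 1: T + V ≡ A (mod 10)] T=9 is one option consistent with column 1 (T + V ≡ A (mod 10), carry-in 0) — take it. So T=9.
Step 2. [col 1: T + V ≡ A (mod 10)] column 1 (T + V ≡ A (mod 10), carry-in 0) doesn't pin V yet; pick V=7 and continue. So V=7.
Step 3. [D] the sum has 6 digits but both addends have 5; that extra leading digit D is the final carry, namely 1, so D=1.
Step 4. [col 1: T + V ≡ A (mod 10)] in column 1 we have T+V≡A with carry-in 0; given T=9, V=7 and digits 1,7,9 already taken and all letters distinct, that pins A to 6 ⇒ A=6.
Step 5. [col 2: V + Y ≡ M (mod 10)] no forcing yet in column 2 (carry-in 1); Y=0 is free and consistent — try it ⇒ Y=0.
Step 6. [col 2: V + Y ≡ M (mod 10)] from column 2 (V=7, Y=0, carry-in 1, digits 0,1,6,7,9 already taken and all letters distinct): M must equal 8, so M=8.
Step 7. [col 3: T + A ≡ Q (mod 10)] in column 3 we have T+A≡Q with carry-in 0; given T=9, A=6 and digits 0,1,6,7,8,9 already taken and all letters distinct, that pins Q to 5, so Q=5.
Step 8. [col 4: Q + V ≡ O (mod 10)] from column 4 (Q=5, V=7, carry-in 1, digits 0,1,5,6,7,8,9 already taken and all letters distinct): O must equal 3. So O=3.

Answer: A=6, D=1, M=8, O=3, Q=5, T=9, V=7, Y=0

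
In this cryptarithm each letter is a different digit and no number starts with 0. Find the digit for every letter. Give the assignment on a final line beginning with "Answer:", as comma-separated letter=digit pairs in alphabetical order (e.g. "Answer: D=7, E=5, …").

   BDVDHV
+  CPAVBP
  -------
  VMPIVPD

Step 1. [col 1: V + P ≡ D (mod 10)] several values work for V in column 1 (V + P ≡ D (mod 10), carry-in 0); try V=1, so V=1.
Step 2. [col 1: V + P ≡ D (mod 10)] column 1 (V + P ≡ D (mod 10), carry-in 0) doesn't pin D yet; pick D=0 and continue, so D=0.
Step 3. [col 1: V + P ≡ D (mod 10)] in column 1 we have V+P≡D with carry-in 0; given V=1, D=0 and digits 0,1 already taken and all letters distinct, that pins P to 9 ⇒ P=9.
Step 4. [col 2: H + B ≡ P (mod 10)] column 2 (H + B ≡ P (mod 10), carry-in 1) doesn't pin H yet; pick H=2 and continue. So H=2.
Step 5. [col 2: H + B ≡ P (mod 10)] column 2 reads H+B+carry(1)=P with H=2, P=9; with digits 0,1,2,9 already taken and all letters distinct, the only value for B is 6, so B=6.
Step 6. [col 4: V + A ≡ I (mod 10)] I=5 is one option consistent with column 4 (V + A ≡ I (mod 10), carry-in 0) — take it. So I=5.
Step 7. [col 4: V + A ≡ I (mod 10)] column 4 reads V+A+carry(0)=I with V=1, I=5; with digits 0,1,2,5,6,9 already taken and all letters distinct, the only value for A is 4 ⇒ A=4.
Step 8. [col 6: B + C ≡ M (mod 10)] in column 6 we have B+C≡M with carry-in 0; given B=6 and digits 0,1,2,4,5,6,9 already taken and all letters distinct, that pins M to 3 ⇒ M=3.
Step 9. [col 6: B + C ≡ M (mod 10)] column 6: given B=6, M=3, carry-in 0, and digits 0,1,2,3,4,5,6,9 already taken and all letters distinct, B+C≡M (mod 10) forces C=7. So C=7.

Answer: A=4, B=6, C=7, D=0, H=2, I=5, M=3, P=9, V=1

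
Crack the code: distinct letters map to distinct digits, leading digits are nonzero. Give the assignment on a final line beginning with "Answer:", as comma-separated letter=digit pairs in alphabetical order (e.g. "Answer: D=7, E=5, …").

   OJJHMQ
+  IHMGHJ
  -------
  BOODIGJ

Step 1. [B] adding two 6-digit numbers gives at most 6+1 digits, and here it does — B is that final carry and must be 1, so B=1.
Step 2. [col 1: Q + J ≡ J (mod 10)] from column 1 (nothing yet, carry-in 0, digits 1 already taken and all letters distinct): Q must equal 0. So Q=0.
Step 3. [col 1: Q + J ≡ J (mod 10)] no forcing yet in column 1 (carry-in 0); J=6 is free and consistent — try it, so J=6.
Step 4. [col 2: M + H ≡ G (mod 10)] column 2 (M + H ≡ G (mod 10), carry-in 0) doesn't pin M yet; pick M=8 and continue. So M=8.
Step 5. [col 2: M + H ≡ G (mod 10)] several values work for H in column 2 (M + H ≡ G (mod 10), carry-in 0); try H=5 ⇒ H=5.
Step 6. [col 2: M + H ≡ G (mod 10)] column 2: given M=8, H=5, carry-in 0, and digits 0,1,5,6,8 already taken and all letters distinct, M+H≡G (mod 10) forces G=3 ⇒ G=3.
Step 7. [col 3: H + G ≡ I (mod 10)] in column 3 we have H+G≡I with carry-in 1; given H=5, G=3 and digits 0,1,3,5,6,8 already taken and all letters distinct, that pins I to 9. So I=9.
Step 8. [col 4: J + M ≡ D (mod 10)] from column 4 (J=6, M=8, carry-in 0, digits 0,1,3,5,6,8,9 already taken and all letters distinct): D must equal 4, so D=4.
Step 9. [col 5: J + H ≡ O (mod 10)] from column 5 (J=6, H=5, carry-in 1, digits 0,1,3,4,5,6,8,9 already taken and all letters distinct): O must equal 2 ⇒ O=2.

Answer: B=1, D=4, G=3, H=5, I=9, J=6, M=8, O=2, Q=0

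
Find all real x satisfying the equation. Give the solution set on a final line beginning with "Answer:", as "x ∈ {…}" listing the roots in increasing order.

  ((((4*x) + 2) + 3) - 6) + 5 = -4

Step 1. [((((4*x) + 2) + 3) - 6) + 5 = -4] peel the +5: subtract 5 from each side, so sub: (((4*x) + 2) + 3) - 6 = -9.
Step 2. [(((4*x) + 2) + 3) - 6 = -9] -6 is outermost — add 6 both sides ⇒ sub: ((4*x) + 2) + 3 = -3.
Step 3. [((4*x) + 2) + 3 = -3] peel the +3: subtract 3 from each side. So sub: (4*x) + 2 = -6.
Step 4. [(4*x) + 2 = -6] +2 is outermost — subtract 2 both sides. So sub: 4*x = -8.
Step 5. [4*x = -8] 4 out front; divide by 4 ⇒ div: x = -2.

Answer: x ∈ {-2}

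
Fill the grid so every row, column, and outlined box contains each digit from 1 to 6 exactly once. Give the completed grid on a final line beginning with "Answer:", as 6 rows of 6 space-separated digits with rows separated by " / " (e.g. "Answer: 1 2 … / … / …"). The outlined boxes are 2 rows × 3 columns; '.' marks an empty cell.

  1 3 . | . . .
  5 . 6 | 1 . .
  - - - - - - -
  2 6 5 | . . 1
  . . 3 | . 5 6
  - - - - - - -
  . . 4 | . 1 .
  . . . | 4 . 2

Step 1. [r2c2∈{2,4}] box 1 places 4 nowhere but r2c2. So r2c2=4.
Step 2. [r2c5∈{2,3}] r2c5 is the only open cell in row 2 admitting 2 ⇒ r2c5=2.
Step 3. [r3c4∈{3}] r3c4 is down to just 3 ⇒ r3c4=3.
Step 4. [r6c5∈{3,6}] across col 5, 3 lands solely at r6c5, so r6c5=3.
Step 5. [r5c4∈{5,6}] box 6 places 6 nowhere but r5c4 ⇒ r5c4=6.
Step 6. [r1c6∈{4,5}] 4 has one home in col 6: r1c6. So r1c6=4.
Step 7. [r6c2∈{1,5}] in row 6, 5 fits only at r6c2, so r6c2=5.
Step 8. [r1c5∈{6}] r1c5 is down to just 6, so r1c5=6.
Step 9. [r1c4∈{5}] r1c4 is down to just 5 ⇒ r1c4=5.
Step 10. [r6c1∈{6}] r6c1 has the single candidate 6, so r6c1=6.
Step 11. [r3c5∈{4}] r3c5 has the single candidate 4 ⇒ r3c5=4.
Step 12. [r6c3∈{1}] r6c3's peers cover all but 1, so r6c3=1.
Step 13. [r5c1∈{3}] nothing but 3 survives at r5c1 ⇒ r5c1=3.
Step 14. [r4c2∈{1}] r4c2 has the single candidate 1. So r4c2=1.
Step 15. [r2c6∈{3}] r2c6 has the single candidate 3, so r2c6=3.
Step 16. [r4c4∈{2}] r4c4 is down to just 2, so r4c4=2.
Step 17. [r4c1∈{4}] r4c1 has the single candidate 4 ⇒ r4c1=4.
Step 18. [r5c6∈{5}] r5c6's peers cover all but 5, so r5c6=5.
Step 19. [r1c3∈{2}] r1c3's peers cover all but 2, so r1c3=2.
Step 20. [r5c2∈{2}] r5c2's peers cover all but 2 ⇒ r5c2=2.

Answer: 1 3 2 5 6 4 / 5 4 6 1 2 3 / 2 6 5 3 4 1 / 4 1 3 2 5 6 / 3 2 4 6 1 5 / 6 5 1 4 3 2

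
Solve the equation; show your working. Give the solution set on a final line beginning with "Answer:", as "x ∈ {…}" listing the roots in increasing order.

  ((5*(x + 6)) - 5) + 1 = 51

Step 1. [((5*(x + 6)) - 5) + 1 = 51] +1 is outermost — subtract 1 both sides, so sub: (5*(x + 6)) - 5 = 50.
Step 2. [(5*(x + 6)) - 5 = 50] peel the -5: add 5 from each side. So sub: 5*(x + 6) = 55.
Step 3. [5*(x + 6) = 55] 5 out front; divide by 5, so div: x + 6 = 11.
Step 4. [x + 6 = 11] subtract 6: x sits inside (… + 6). So sub: x = 5.

Answer: x ∈ {5}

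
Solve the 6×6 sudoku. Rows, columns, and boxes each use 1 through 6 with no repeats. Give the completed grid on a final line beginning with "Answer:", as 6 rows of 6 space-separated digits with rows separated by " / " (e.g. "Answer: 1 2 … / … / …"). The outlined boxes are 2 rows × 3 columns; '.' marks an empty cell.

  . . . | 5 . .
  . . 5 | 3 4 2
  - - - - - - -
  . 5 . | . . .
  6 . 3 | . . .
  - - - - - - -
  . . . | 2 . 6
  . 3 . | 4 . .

Step 1. [r1c6∈{1}] r1c6's peers cover all but 1 ⇒ r1c6=1.
Step 2. [r6c6∈{5}] r6c6 has the single candidate 5, so r6c6=5.
Step 3. [r6c5∈{1}] r6c5 has the single candidate 1. So r6c5=1.
Step 4. [r2c2∈{1,6}] r2c2 is the only open cell in row 2 admitting 6. So r2c2=6.
Step 5. [r6c1∈{2}] nothing but 2 survives at r6c1 ⇒ r6c1=2.
Step 6. [r5c1∈{1,4,5}] in row 5, 5 fits only at r5c1. So r5c1=5.
Step 7. [r3c6∈{3,4}] 3 has one home in col 6: r3c6, so r3c6=3.
Step 8. [r3c4∈{1,6}] in col 4, 6 fits only at r3c4. So r3c4=6.
Step 9. [r3c5∈{2}] only 2 remains possible at r3c5, so r3c5=2.
Step 10. [r4c2∈{1,2,4}] r4c2 is the only open cell in row 4 admitting 2, so r4c2=2.
Step 11. [r1c2∈{4}] nothing but 4 survives at r1c2, so r1c2=4.
Step 12. [r3c1∈{1,4}] in col 1, 4 fits only at r3c1. So r3c1=4.
Step 13. [r5c3∈{1,4}] row 5 places 4 nowhere but r5c3 ⇒ r5c3=4.
Step 14. [r1c3∈{2}] nothing but 2 survives at r1c3, so r1c3=2.
Step 15. [r2c1∈{1}] nothing but 1 survives at r2c1. So r2c1=1.
Step 16. [r6c3∈{6}] only 6 remains possible at r6c3. So r6c3=6.
Step 17. [r1c1∈{3}] r1c1's peers cover all but 3. So r1c1=3.
Step 18. [r5c2∈{1}] r5c2 has the single candidate 1, so r5c2=1.
Step 19. [r1c5∈{6}] only 6 remains possible at r1c5, so r1c5=6.
Step 20. [r4c6∈{4}] nothing but 4 survives at r4c6 ⇒ r4c6=4.
Step 21. [r4c5∈{5}] only 5 remains possible at r4c5, so r4c5=5.
Step 22. [r3c3∈{1}] r3c3's peers cover all but 1. So r3c3=1.
Step 23. [r5c5∈{3}] r5c5 is down to just 3 ⇒ r5c5=3.
Step 24. [r4c4∈{1}] only 1 remains possible at r4c4, so r4c4=1.

Answer: 3 4 2 5 6 1 / 1 6 5 3 4 2 / 4 5 1 6 2 3 / 6 2 3 1 5 4 / 5 1 4 2 3 6 / 2 3 6 4 1 5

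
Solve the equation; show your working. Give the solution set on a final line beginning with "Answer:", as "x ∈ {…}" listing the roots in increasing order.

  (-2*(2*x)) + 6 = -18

Step 1. [(-2*(2*x)) + 6 = -18] -2 | LHS and -2 | -18: pull -2 out, so factor: (2*x) - 3 = 9.
Step 2. [(2*x) - 3 = 9] add 3: x sits inside (… - 3) ⇒ sub: 2*x = 12.
Step 3. [2*x = 12] 2 out front; divide by 2, so div: x = 6.

Answer: x ∈ {6}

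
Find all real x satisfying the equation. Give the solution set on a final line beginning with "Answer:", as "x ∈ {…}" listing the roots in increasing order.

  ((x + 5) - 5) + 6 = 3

Step 1. [((x + 5) - 5) + 6 = 3] 6 comes off first (subtract 6), so sub: (x + 5) - 5 = -3.
Step 2. [(x + 5) - 5 = -3] -5 is outermost — add 5 both sides. So sub: x + 5 = 2.
Step 3. [x + 5 = 2] subtract 5: x sits inside (… + 5). So sub: x = -3.

Answer: x ∈ {-3}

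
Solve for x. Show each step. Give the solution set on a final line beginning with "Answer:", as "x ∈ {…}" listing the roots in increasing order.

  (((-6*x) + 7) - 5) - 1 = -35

Step 1. [(((-6*x) + 7) - 5) - 1 = -35] add 1: x sits inside (… - 1) ⇒ sub: ((-6*x) + 7) - 5 = -34.
Step 2. [((-6*x) + 7) - 5 = -34] 5 comes off first (add 5) ⇒ sub: (-6*x) + 7 = -29.
Step 3. [(-6*x) + 7 = -29] subtract 7: x sits inside (… + 7) ⇒ sub: -6*x = -36.
Step 4. [-6*x = -36] divide by the outer -6, so div: x = 6.

Answer: x ∈ {6}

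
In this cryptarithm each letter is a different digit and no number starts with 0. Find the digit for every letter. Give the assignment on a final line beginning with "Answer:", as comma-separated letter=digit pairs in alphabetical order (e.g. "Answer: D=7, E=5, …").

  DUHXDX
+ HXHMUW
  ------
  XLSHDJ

Step 1. [col 1: X + W ≡ J (mod 10)] column 1 (X + W ≡ J (mod 10), carry-in 0) doesn't pin X yet; pick X=4 and continue. So X=4.
Step 2. [col 1: X + W ≡ J (mod 10)] column 1 (X + W ≡ J (mod 10), carry-in 0) doesn't pin J yet; pick J=0 and continue, so J=0.
Step 3. [col 1: X + W ≡ J (mod 10)] column 1 reads X+W+carry(0)=J with X=4, J=0; with digits 0,4 already taken and all letters distinct, the only value for W is 6, so W=6.
Step 4. [col 2: D + U ≡ D (mod 10)] from column 2 (nothing yet, carry-in 1, digits 0,4,6 already taken and all letters distinct): U must equal 9 ⇒ U=9.
Step 5. [col 2: D + U ≡ D (mod 10)] D=1 is one option consistent with column 2 (D + U ≡ D (mod 10), carry-in 1) — take it. So D=1.
Step 6. [col 3: X + M ≡ H (mod 10)] no forcing yet in column 3 (carry-in 1); M=7 is free and consistent — try it. So M=7.
Step 7. [col 3: X + M ≡ H (mod 10)] column 3 reads X+M+carry(1)=H with X=4, M=7; with digits 0,1,4,6,7,9 already taken and all letters distinct, the only value for H is 2, so H=2.
Step 8. [col 4: H + H ≡ S (mod 10)] column 4: given H=2, carry-in 1, and digits 0,1,2,4,6,7,9 already taken and all letters distinct, H+H≡S (mod 10) forces S=5. So S=5.
Step 9. [col 5: U + X ≡ L (mod 10)] column 5 reads U+X+carry(0)=L with U=9, X=4; with digits 0,1,2,4,5,6,7,9 already taken and all letters distinct, the only value for L is 3. So L=3.

Answer: D=1, H=2, J=0, L=3, M=7, S=5, U=9, W=6, X=4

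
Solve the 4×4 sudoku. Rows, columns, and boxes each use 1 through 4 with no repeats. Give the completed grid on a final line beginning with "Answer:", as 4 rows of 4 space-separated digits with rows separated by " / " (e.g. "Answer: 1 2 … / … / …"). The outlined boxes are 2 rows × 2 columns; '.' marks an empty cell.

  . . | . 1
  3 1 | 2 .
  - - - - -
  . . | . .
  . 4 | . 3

Step 1. [r4c1∈{1,2}] 2 has one home in row 4: r4c1 ⇒ r4c1=2.
Step 2. [r2c4∈{4}] nothing but 4 survives at r2c4, so r2c4=4.
Step 3. [r4c3∈{1}] r4c3 has the single candidate 1, so r4c3=1.
Step 4. [r3c1∈{1}] r3c1 has the single candidate 1. So r3c1=1.
Step 5. [r3c3∈{4}] r3c3 has the single candidate 4 ⇒ r3c3=4.
Step 6. [r1c3∈{3}] r1c3's peers cover all but 3. So r1c3=3.
Step 7. [r3c2∈{3}] nothing but 3 survives at r3c2 ⇒ r3c2=3.
Step 8. [r1c2∈{2}] nothing but 2 survives at r1c2, so r1c2=2.
Step 9. [r3c4∈{2}] r3c4's peers cover all but 2, so r3c4=2.
Step 10. [r1c1∈{4}] r1c1 is down to just 4, so r1c1=4.

Answer: 4 2 3 1 / 3 1 2 4 / 1 3 4 2 / 2 4 1 3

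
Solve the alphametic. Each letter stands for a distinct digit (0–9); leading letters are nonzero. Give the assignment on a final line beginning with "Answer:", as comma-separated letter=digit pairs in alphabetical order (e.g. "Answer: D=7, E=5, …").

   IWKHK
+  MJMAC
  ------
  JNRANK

Step 1. [J] the sum has 6 digits but both addends have 5; that extra leading digit J is the final carry, namely 1, so J=1.
Step 2. [col 1: K + C ≡ K (mod 10)] in column 1 we have K+C≡K with carry-in 0; given nothing yet and digits 1 already taken and all letters distinct, that pins C to 0. So C=0.
Step 3. [col 1: K + C ≡ K (mod 10)] column 1 (K + C ≡ K (mod 10), carry-in 0) doesn't pin K yet; pick K=3 and continue. So K=3.
Step 4. [col 2: H + A ≡ N (mod 10)] no forcing yet in column 2 (carry-in 0); A=2 is free and consistent — try it ⇒ A=2.
Step 5. [col 2: H + A ≡ N (mod 10)] several values work for H in column 2 (H + A ≡ N (mod 10), carry-in 0); try H=5, so H=5.
Step 6. [col 2: H + A ≡ N (mod 10)] column 2 reads H+A+carry(0)=N with H=5, A=2; with digits 0,1,2,3,5 already taken and all letters distinct, the only value for N is 7, so N=7.
Step 7. [col 3: K + M ≡ A (mod 10)] from column 3 (K=3, A=2, carry-in 0, digits 0,1,2,3,5,7 already taken and all letters distinct): M must equal 9, so M=9.
Step 8. [col 4: W + J ≡ R (mod 10)] no forcing yet in column 4 (carry-in 1); W=4 is free and consistent — try it ⇒ W=4.
Step 9. [col 4: W + J ≡ R (mod 10)] column 4 reads W+J+carry(1)=R with W=4, J=1; with digits 0,1,2,3,4,5,7,9 already taken and all letters distinct, the only value for R is 6. So R=6.
Step 10. [col 5: I + M ≡ N (mod 10)] from column 5 (M=9, N=7, carry-in 0, digits 0,1,2,3,4,5,6,7,9 already taken and all letters distinct): I must equal 8 ⇒ I=8.

Answer: A=2, C=0, H=5, I=8, J=1, K=3, M=9, N=7, R=6, W=4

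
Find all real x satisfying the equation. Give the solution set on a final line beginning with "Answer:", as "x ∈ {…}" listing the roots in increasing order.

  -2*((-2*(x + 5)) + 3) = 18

Step 1. [-2*((-2*(x + 5)) + 3) = 18] -2·(inner) — divide through by -2, so div: (-2*(x + 5)) + 3 = -9.
Step 2. [(-2*(x + 5)) + 3 = -9] the outer +3 inverts by subtracting 3. So sub: -2*(x + 5) = -12.
Step 3. [-2*(x + 5) = -12] LHS = -2·(…); ÷-2 both sides ⇒ div: x + 5 = 6.
Step 4. [x + 5 = 6] the outer +5 inverts by subtracting 5. So sub: x = 1.

Answer: x ∈ {1}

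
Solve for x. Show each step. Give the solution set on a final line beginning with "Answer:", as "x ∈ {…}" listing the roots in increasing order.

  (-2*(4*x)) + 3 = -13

Step 1. [(-2*(4*x)) + 3 = -13] peel the +3: subtract 3 from each side ⇒ sub: -2*(4*x) = -16.
Step 2. [-2*(4*x) = -16] leading coefficient -2: divide by -2, so div: 4*x = 8.
Step 3. [4*x = 8] leading coefficient 4: divide by 4. So div: x = 2.

Answer: x ∈ {2}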